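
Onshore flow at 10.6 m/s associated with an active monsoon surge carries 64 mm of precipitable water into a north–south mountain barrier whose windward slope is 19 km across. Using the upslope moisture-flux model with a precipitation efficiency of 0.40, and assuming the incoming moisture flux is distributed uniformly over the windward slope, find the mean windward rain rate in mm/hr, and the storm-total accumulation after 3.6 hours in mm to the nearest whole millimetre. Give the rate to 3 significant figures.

R ≈ 51.4 mm/hr; total ≈ 185 mm

Incoming column moisture flux per unit ridge length: F = V × PW = 10.6 × 64 = 678.4 mm·m/s.
Spread over the 19 km slope with efficiency ε = 0.40: R = ε·F/W = 0.40 × 678.4 / 19000 m = 1.428e-02 mm/s.
R = 1.428e-02 × 3600 = 51.4 mm/hr.
Over 3.6 h: total = 51.4 × 3.6 = 185.04 ≈ 185 mm.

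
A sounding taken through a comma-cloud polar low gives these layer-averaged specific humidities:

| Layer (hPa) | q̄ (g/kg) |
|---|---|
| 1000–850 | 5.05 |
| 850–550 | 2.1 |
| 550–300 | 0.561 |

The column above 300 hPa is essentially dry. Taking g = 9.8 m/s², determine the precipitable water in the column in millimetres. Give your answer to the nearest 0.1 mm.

Precipitable water is the column-integrated vapour mass per unit area: PW = (1/g) Σ q̄ Δp, with q in kg/kg and Δp in Pa (1 kg/m² of water = 1 mm).
Layer 1000–850 hPa: Δp = 150 hPa = 15000 Pa, q̄ = 0.00505 kg/kg → 0.00505 × 15000 / 9.8 = 7.73 mm
Layer 850–550 hPa: Δp = 300 hPa = 30000 Pa, q̄ = 0.0021 kg/kg → 0.0021 × 30000 / 9.8 = 6.43 mm
Layer 550–300 hPa: Δp = 250 hPa = 25000 Pa, q̄ = 0.000561 kg/kg → 0.000561 × 25000 / 9.8 = 1.43 mm
PW = 7.73 + 6.43 + 1.43 = 15.59 ≈ 15.6 mm.

PW ≈ 15.6 mm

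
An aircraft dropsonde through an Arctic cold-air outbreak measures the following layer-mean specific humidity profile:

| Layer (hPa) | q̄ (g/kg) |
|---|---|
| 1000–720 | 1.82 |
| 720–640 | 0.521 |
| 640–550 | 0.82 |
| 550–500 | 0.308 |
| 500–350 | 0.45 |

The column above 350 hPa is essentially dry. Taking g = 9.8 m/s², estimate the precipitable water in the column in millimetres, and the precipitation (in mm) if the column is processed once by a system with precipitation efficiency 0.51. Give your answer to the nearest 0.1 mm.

PW ≈ 7.2 mm; precipitation ≈ 3.7 mm

Precipitable water is the column-integrated vapour mass per unit area: PW = (1/g) Σ q̄ Δp, with q in kg/kg and Δp in Pa (1 kg/m² of water = 1 mm).
Layer 1000–720 hPa: Δp = 280 hPa = 28000 Pa, q̄ = 0.00182 kg/kg → 0.00182 × 28000 / 9.8 = 5.20 mm
Layer 720–640 hPa: Δp = 80 hPa = 8000 Pa, q̄ = 0.000521 kg/kg → 0.000521 × 8000 / 9.8 = 0.43 mm
Layer 640–550 hPa: Δp = 90 hPa = 9000 Pa, q̄ = 0.00082 kg/kg → 0.00082 × 9000 / 9.8 = 0.75 mm
Layer 550–500 hPa: Δp = 50 hPa = 5000 Pa, q̄ = 0.000308 kg/kg → 0.000308 × 5000 / 9.8 = 0.16 mm
Layer 500–350 hPa: Δp = 150 hPa = 15000 Pa, q̄ = 0.00045 kg/kg → 0.00045 × 15000 / 9.8 = 0.69 mm
PW = 5.20 + 0.43 + 0.75 + 0.16 + 0.69 = 7.23 ≈ 7.2 mm.
Precipitation = ε × PW = 0.51 × 7.2 = 3.7 mm.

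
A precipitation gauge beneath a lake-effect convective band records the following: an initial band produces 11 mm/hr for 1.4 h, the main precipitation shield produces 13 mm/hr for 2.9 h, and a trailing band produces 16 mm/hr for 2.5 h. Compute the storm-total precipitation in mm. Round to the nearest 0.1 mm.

Total = Σ Rᵢ Δtᵢ = 11 × 1.4 + 13 × 2.9 + 16 × 2.5
      = 15.4 + 37.7 + 40 = 93.1 mm.

total ≈ 93.1 mm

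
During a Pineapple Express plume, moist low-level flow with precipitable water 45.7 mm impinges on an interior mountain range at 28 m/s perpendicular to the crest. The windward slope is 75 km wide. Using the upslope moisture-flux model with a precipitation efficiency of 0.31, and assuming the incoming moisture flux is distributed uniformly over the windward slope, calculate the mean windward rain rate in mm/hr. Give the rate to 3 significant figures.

R ≈ 19.0 mm/hr

Incoming column moisture flux per unit ridge length: F = V × PW = 28 × 45.7 = 1279.6 mm·m/s.
Spread over the 75 km slope with efficiency ε = 0.31: R = ε·F/W = 0.31 × 1279.6 / 75000 m = 5.289e-03 mm/s.
R = 5.289e-03 × 3600 = 19.0 mm/hr.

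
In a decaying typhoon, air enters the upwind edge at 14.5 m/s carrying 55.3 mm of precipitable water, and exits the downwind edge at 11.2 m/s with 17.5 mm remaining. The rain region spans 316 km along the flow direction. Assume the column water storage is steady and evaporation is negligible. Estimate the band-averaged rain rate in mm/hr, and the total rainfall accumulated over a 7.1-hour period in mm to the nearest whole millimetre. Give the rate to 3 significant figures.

Column moisture flux per unit crosswind length is F = V × PW.
Inflow: F_in = 14.5 × 55.3 = 801.85 mm·m/s
Outflow: F_out = 11.2 × 17.5 = 196 mm·m/s
Steady-state rate R = (F_in − F_out)/L = (801.85 − 196) / 316000 m = 1.917e-03 mm/s.
R = 1.917e-03 × 3600 = 6.90 mm/hr.
Over 7.1 h: total = 6.90 × 7.1 = 48.99 ≈ 49 mm.

R ≈ 6.90 mm/hr; total ≈ 49 mm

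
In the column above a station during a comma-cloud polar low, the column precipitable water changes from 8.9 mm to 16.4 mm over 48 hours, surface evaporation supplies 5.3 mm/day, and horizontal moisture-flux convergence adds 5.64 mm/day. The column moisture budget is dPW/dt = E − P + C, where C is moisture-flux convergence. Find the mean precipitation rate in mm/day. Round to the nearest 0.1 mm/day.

dPW/dt = (16.4 − 8.9) mm / (48/24 day) = +3.750 mm/day.
P = E + C − dPW/dt = 5.3 + (5.64) − (+3.750) = 7.2 mm/day.

P ≈ 7.2 mm/day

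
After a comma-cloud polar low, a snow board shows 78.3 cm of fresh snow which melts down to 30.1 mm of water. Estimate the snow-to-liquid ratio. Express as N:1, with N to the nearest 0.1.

ratio ≈ 26.0

Ratio = snow depth / SWE = 783 mm / 30.1 mm = 26.0, i.e. 26.0:1.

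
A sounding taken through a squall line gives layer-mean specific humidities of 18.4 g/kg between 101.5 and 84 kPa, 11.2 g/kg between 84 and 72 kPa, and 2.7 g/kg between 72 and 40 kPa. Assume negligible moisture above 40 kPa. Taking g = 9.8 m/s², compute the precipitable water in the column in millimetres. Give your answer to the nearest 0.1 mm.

PW ≈ 55.4 mm

Precipitable water is the column-integrated vapour mass per unit area: PW = (1/g) Σ q̄ Δp, with q in kg/kg and Δp in Pa (1 kg/m² of water = 1 mm).
Layer 101.5–84 kPa: Δp = 175 hPa = 17500 Pa, q̄ = 0.0184 kg/kg → 0.0184 × 17500 / 9.8 = 32.86 mm
Layer 84–72 kPa: Δp = 120 hPa = 12000 Pa, q̄ = 0.0112 kg/kg → 0.0112 × 12000 / 9.8 = 13.71 mm
Layer 72–40 kPa: Δp = 320 hPa = 32000 Pa, q̄ = 0.0027 kg/kg → 0.0027 × 32000 / 9.8 = 8.82 mm
PW = 32.86 + 13.71 + 8.82 = 55.39 ≈ 55.4 mm.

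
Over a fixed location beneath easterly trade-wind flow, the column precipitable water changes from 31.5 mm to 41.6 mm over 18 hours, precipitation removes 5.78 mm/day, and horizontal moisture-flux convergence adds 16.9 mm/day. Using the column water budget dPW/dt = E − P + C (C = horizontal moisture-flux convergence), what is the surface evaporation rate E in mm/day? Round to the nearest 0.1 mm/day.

dPW/dt = (41.6 − 31.5) mm / (18/24 day) = +13.467 mm/day.
E = dPW/dt + P − C = (+13.467) + 5.78 − (16.9) = 2.3 mm/day.

E ≈ 2.3 mm/day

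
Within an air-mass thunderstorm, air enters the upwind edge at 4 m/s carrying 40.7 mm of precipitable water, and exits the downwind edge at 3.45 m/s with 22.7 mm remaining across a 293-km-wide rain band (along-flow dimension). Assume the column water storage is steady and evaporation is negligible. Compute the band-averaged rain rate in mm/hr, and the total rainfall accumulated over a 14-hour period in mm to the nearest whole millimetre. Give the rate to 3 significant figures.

R ≈ 1.04 mm/hr; total ≈ 15 mm

Column moisture flux per unit crosswind length is F = V × PW.
Inflow: F_in = 4 × 40.7 = 162.8 mm·m/s
Outflow: F_out = 3.45 × 22.7 = 78.315 mm·m/s
Steady-state rate R = (F_in − F_out)/L = (162.8 − 78.315) / 293000 m = 2.883e-04 mm/s.
R = 2.883e-04 × 3600 = 1.04 mm/hr.
Over 14 h: total = 1.04 × 14 = 14.56 ≈ 15 mm.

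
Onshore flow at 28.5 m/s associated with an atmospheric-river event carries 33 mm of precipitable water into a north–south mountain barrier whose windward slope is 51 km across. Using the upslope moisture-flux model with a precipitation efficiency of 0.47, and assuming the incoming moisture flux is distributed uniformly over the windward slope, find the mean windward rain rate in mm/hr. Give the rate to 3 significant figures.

R ≈ 31.2 mm/hr

Incoming column moisture flux per unit ridge length: F = V × PW = 28.5 × 33 = 940.5 mm·m/s.
Spread over the 51 km slope with efficiency ε = 0.47: R = ε·F/W = 0.47 × 940.5 / 51000 m = 8.667e-03 mm/s.
R = 8.667e-03 × 3600 = 31.2 mm/hr.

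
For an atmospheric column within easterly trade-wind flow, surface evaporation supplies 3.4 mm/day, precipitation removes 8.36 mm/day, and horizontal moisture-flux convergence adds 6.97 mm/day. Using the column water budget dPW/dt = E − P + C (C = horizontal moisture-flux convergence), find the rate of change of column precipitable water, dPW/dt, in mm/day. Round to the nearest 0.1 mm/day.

dPW/dt = E − P + C = 3.4 − 8.36 + (6.97) = 2.0 mm/day.

dPW/dt ≈ 2.0 mm/day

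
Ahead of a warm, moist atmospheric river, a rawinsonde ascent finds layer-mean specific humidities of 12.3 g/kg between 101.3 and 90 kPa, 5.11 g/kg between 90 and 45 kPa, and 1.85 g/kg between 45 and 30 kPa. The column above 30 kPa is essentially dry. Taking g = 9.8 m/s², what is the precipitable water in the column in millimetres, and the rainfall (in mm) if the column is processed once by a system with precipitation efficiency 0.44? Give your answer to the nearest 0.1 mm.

PW ≈ 40.5 mm; rainfall ≈ 17.8 mm

Precipitable water is the column-integrated vapour mass per unit area: PW = (1/g) Σ q̄ Δp, with q in kg/kg and Δp in Pa (1 kg/m² of water = 1 mm).
Layer 101.3–90 kPa: Δp = 113 hPa = 11300 Pa, q̄ = 0.0123 kg/kg → 0.0123 × 11300 / 9.8 = 14.18 mm
Layer 90–45 kPa: Δp = 450 hPa = 45000 Pa, q̄ = 0.00511 kg/kg → 0.00511 × 45000 / 9.8 = 23.46 mm
Layer 45–30 kPa: Δp = 150 hPa = 15000 Pa, q̄ = 0.00185 kg/kg → 0.00185 × 15000 / 9.8 = 2.83 mm
PW = 14.18 + 23.46 + 2.83 = 40.47 ≈ 40.5 mm.
Rainfall = ε × PW = 0.44 × 40.5 = 17.8 mm.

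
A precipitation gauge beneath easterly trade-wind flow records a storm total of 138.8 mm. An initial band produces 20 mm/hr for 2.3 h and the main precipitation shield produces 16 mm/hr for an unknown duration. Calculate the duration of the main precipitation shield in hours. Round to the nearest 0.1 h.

Known phases: 20 × 2.3 = 46 mm.
Remaining depth = 138.8 − 46 = 92.8 mm.
Duration = 92.8 / 16 = 5.8 h.

duration ≈ 5.8 h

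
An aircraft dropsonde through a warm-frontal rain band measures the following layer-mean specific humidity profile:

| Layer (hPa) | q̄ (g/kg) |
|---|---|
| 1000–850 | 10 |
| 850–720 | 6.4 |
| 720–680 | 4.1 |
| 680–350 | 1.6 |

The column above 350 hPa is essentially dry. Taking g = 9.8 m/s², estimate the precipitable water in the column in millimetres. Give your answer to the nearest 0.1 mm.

Precipitable water is the column-integrated vapour mass per unit area: PW = (1/g) Σ q̄ Δp, with q in kg/kg and Δp in Pa (1 kg/m² of water = 1 mm).
Layer 1000–850 hPa: Δp = 150 hPa = 15000 Pa, q̄ = 0.01 kg/kg → 0.01 × 15000 / 9.8 = 15.31 mm
Layer 850–720 hPa: Δp = 130 hPa = 13000 Pa, q̄ = 0.0064 kg/kg → 0.0064 × 13000 / 9.8 = 8.49 mm
Layer 720–680 hPa: Δp = 40 hPa = 4000 Pa, q̄ = 0.0041 kg/kg → 0.0041 × 4000 / 9.8 = 1.67 mm
Layer 680–350 hPa: Δp = 330 hPa = 33000 Pa, q̄ = 0.0016 kg/kg → 0.0016 × 33000 / 9.8 = 5.39 mm
PW = 15.31 + 8.49 + 1.67 + 5.39 = 30.86 ≈ 30.9 mm.

PW ≈ 30.9 mm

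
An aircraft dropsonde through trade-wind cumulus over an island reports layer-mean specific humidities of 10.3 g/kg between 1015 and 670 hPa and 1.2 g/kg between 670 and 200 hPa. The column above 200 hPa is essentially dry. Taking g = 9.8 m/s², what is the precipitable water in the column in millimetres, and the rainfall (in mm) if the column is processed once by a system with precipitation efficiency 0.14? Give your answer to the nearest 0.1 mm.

PW ≈ 42.0 mm; rainfall ≈ 5.9 mm

Precipitable water is the column-integrated vapour mass per unit area: PW = (1/g) Σ q̄ Δp, with q in kg/kg and Δp in Pa (1 kg/m² of water = 1 mm).
Layer 1015–670 hPa: Δp = 345 hPa = 34500 Pa, q̄ = 0.0103 kg/kg → 0.0103 × 34500 / 9.8 = 36.26 mm
Layer 670–200 hPa: Δp = 470 hPa = 47000 Pa, q̄ = 0.0012 kg/kg → 0.0012 × 47000 / 9.8 = 5.76 mm
PW = 36.26 + 5.76 = 42.02 ≈ 42.0 mm.
Rainfall = ε × PW = 0.14 × 42.0 = 5.9 mm.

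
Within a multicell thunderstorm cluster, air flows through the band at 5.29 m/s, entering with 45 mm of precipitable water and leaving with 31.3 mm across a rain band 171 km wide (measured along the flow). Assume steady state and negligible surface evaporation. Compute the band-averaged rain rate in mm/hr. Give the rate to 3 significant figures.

R ≈ 1.53 mm/hr

Column moisture flux per unit crosswind length is F = V × PW.
Inflow: F_in = 5.29 × 45 = 238.05 mm·m/s
Outflow: F_out = 5.29 × 31.3 = 165.577 mm·m/s
Steady-state rate R = (F_in − F_out)/L = (238.05 − 165.577) / 171000 m = 4.238e-04 mm/s.
R = 4.238e-04 × 3600 = 1.53 mm/hr.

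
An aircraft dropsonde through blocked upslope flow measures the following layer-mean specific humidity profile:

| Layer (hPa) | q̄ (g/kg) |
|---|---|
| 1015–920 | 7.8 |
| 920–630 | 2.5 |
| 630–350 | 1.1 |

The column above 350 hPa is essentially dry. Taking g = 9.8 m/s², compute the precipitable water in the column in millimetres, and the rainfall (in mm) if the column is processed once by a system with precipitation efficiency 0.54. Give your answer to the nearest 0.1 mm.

Precipitable water is the column-integrated vapour mass per unit area: PW = (1/g) Σ q̄ Δp, with q in kg/kg and Δp in Pa (1 kg/m² of water = 1 mm).
Layer 1015–920 hPa: Δp = 95 hPa = 9500 Pa, q̄ = 0.0078 kg/kg → 0.0078 × 9500 / 9.8 = 7.56 mm
Layer 920–630 hPa: Δp = 290 hPa = 29000 Pa, q̄ = 0.0025 kg/kg → 0.0025 × 29000 / 9.8 = 7.40 mm
Layer 630–350 hPa: Δp = 280 hPa = 28000 Pa, q̄ = 0.0011 kg/kg → 0.0011 × 28000 / 9.8 = 3.14 mm
PW = 7.56 + 7.40 + 3.14 = 18.10 ≈ 18.1 mm.
Rainfall = ε × PW = 0.54 × 18.1 = 9.8 mm.

PW ≈ 18.1 mm; rainfall ≈ 9.8 mm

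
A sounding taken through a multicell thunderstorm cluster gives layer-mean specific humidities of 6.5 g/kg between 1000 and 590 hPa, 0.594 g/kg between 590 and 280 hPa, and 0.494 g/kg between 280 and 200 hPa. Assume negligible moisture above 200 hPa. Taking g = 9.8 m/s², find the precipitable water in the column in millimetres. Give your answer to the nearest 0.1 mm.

Precipitable water is the column-integrated vapour mass per unit area: PW = (1/g) Σ q̄ Δp, with q in kg/kg and Δp in Pa (1 kg/m² of water = 1 mm).
Layer 1000–590 hPa: Δp = 410 hPa = 41000 Pa, q̄ = 0.0065 kg/kg → 0.0065 × 41000 / 9.8 = 27.19 mm
Layer 590–280 hPa: Δp = 310 hPa = 31000 Pa, q̄ = 0.000594 kg/kg → 0.000594 × 31000 / 9.8 = 1.88 mm
Layer 280–200 hPa: Δp = 80 hPa = 8000 Pa, q̄ = 0.000494 kg/kg → 0.000494 × 8000 / 9.8 = 0.40 mm
PW = 27.19 + 1.88 + 0.40 = 29.47 ≈ 29.5 mm.

PW ≈ 29.5 mm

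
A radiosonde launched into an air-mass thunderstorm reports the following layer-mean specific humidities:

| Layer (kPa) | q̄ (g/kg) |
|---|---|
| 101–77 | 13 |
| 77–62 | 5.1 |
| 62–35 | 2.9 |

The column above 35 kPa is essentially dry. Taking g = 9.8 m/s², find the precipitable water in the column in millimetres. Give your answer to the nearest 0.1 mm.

Precipitable water is the column-integrated vapour mass per unit area: PW = (1/g) Σ q̄ Δp, with q in kg/kg and Δp in Pa (1 kg/m² of water = 1 mm).
Layer 101–77 kPa: Δp = 240 hPa = 24000 Pa, q̄ = 0.013 kg/kg → 0.013 × 24000 / 9.8 = 31.84 mm
Layer 77–62 kPa: Δp = 150 hPa = 15000 Pa, q̄ = 0.0051 kg/kg → 0.0051 × 15000 / 9.8 = 7.81 mm
Layer 62–35 kPa: Δp = 270 hPa = 27000 Pa, q̄ = 0.0029 kg/kg → 0.0029 × 27000 / 9.8 = 7.99 mm
PW = 31.84 + 7.81 + 7.99 = 47.64 ≈ 47.6 mm.

PW ≈ 47.6 mm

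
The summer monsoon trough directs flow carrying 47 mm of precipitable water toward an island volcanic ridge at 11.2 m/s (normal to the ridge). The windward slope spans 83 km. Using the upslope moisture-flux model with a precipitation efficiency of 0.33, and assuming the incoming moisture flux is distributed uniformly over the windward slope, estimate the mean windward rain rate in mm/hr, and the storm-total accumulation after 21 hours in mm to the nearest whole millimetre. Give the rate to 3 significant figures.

Incoming column moisture flux per unit ridge length: F = V × PW = 11.2 × 47 = 526.4 mm·m/s.
Spread over the 83 km slope with efficiency ε = 0.33: R = ε·F/W = 0.33 × 526.4 / 83000 m = 2.093e-03 mm/s.
R = 2.093e-03 × 3600 = 7.53 mm/hr.
Over 21 h: total = 7.53 × 21 = 158.13 ≈ 158 mm.

R ≈ 7.53 mm/hr; total ≈ 158 mm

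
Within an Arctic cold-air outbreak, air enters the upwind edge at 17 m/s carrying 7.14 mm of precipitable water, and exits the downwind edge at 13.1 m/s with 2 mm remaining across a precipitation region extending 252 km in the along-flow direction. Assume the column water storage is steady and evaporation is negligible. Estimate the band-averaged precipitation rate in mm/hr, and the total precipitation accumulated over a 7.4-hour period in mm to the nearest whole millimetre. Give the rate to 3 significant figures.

R ≈ 1.36 mm/hr; total ≈ 10 mm

Column moisture flux per unit crosswind length is F = V × PW.
Inflow: F_in = 17 × 7.14 = 121.38 mm·m/s
Outflow: F_out = 13.1 × 2 = 26.2 mm·m/s
Steady-state rate R = (F_in − F_out)/L = (121.38 − 26.2) / 252000 m = 3.777e-04 mm/s.
R = 3.777e-04 × 3600 = 1.36 mm/hr.
Over 7.4 h: total = 1.36 × 7.4 = 10.064 ≈ 10 mm.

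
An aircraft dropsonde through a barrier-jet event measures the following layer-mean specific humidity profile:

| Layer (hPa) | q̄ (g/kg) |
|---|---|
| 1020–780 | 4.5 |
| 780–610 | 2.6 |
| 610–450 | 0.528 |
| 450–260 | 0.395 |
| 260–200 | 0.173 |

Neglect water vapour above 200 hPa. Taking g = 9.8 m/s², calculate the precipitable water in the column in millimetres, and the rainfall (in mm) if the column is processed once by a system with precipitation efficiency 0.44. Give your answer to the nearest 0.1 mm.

Precipitable water is the column-integrated vapour mass per unit area: PW = (1/g) Σ q̄ Δp, with q in kg/kg and Δp in Pa (1 kg/m² of water = 1 mm).
Layer 1020–780 hPa: Δp = 240 hPa = 24000 Pa, q̄ = 0.0045 kg/kg → 0.0045 × 24000 / 9.8 = 11.02 mm
Layer 780–610 hPa: Δp = 170 hPa = 17000 Pa, q̄ = 0.0026 kg/kg → 0.0026 × 17000 / 9.8 = 4.51 mm
Layer 610–450 hPa: Δp = 160 hPa = 16000 Pa, q̄ = 0.000528 kg/kg → 0.000528 × 16000 / 9.8 = 0.86 mm
Layer 450–260 hPa: Δp = 190 hPa = 19000 Pa, q̄ = 0.000395 kg/kg → 0.000395 × 19000 / 9.8 = 0.77 mm
Layer 260–200 hPa: Δp = 60 hPa = 6000 Pa, q̄ = 0.000173 kg/kg → 0.000173 × 6000 / 9.8 = 0.11 mm
PW = 11.02 + 4.51 + 0.86 + 0.77 + 0.11 = 17.27 ≈ 17.3 mm.
Rainfall = ε × PW = 0.44 × 17.3 = 7.6 mm.

PW ≈ 17.3 mm; rainfall ≈ 7.6 mm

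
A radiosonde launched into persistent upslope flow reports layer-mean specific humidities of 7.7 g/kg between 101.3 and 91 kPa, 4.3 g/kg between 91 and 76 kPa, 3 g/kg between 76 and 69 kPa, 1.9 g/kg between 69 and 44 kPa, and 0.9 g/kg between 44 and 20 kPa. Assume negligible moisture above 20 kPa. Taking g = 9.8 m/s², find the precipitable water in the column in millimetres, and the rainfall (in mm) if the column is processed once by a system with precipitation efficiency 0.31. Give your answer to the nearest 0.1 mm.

Precipitable water is the column-integrated vapour mass per unit area: PW = (1/g) Σ q̄ Δp, with q in kg/kg and Δp in Pa (1 kg/m² of water = 1 mm).
Layer 101.3–91 kPa: Δp = 103 hPa = 10300 Pa, q̄ = 0.0077 kg/kg → 0.0077 × 10300 / 9.8 = 8.09 mm
Layer 91–76 kPa: Δp = 150 hPa = 15000 Pa, q̄ = 0.0043 kg/kg → 0.0043 × 15000 / 9.8 = 6.58 mm
Layer 76–69 kPa: Δp = 70 hPa = 7000 Pa, q̄ = 0.003 kg/kg → 0.003 × 7000 / 9.8 = 2.14 mm
Layer 69–44 kPa: Δp = 250 hPa = 25000 Pa, q̄ = 0.0019 kg/kg → 0.0019 × 25000 / 9.8 = 4.85 mm
Layer 44–20 kPa: Δp = 240 hPa = 24000 Pa, q̄ = 0.0009 kg/kg → 0.0009 × 24000 / 9.8 = 2.20 mm
PW = 8.09 + 6.58 + 2.14 + 4.85 + 2.20 = 23.86 ≈ 23.9 mm.
Rainfall = ε × PW = 0.31 × 23.9 = 7.4 mm.

PW ≈ 23.9 mm; rainfall ≈ 7.4 mm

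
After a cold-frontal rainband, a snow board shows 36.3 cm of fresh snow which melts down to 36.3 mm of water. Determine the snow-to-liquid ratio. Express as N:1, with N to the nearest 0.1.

Ratio = snow depth / SWE = 363 mm / 36.3 mm = 10.0, i.e. 10.0:1.

ratio ≈ 10.0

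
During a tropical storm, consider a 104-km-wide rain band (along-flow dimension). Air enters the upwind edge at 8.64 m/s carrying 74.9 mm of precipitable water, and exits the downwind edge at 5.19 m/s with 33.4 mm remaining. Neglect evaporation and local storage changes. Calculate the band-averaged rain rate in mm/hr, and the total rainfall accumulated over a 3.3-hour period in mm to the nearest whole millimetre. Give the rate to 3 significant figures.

R ≈ 16.4 mm/hr; total ≈ 54 mm

Column moisture flux per unit crosswind length is F = V × PW.
Inflow: F_in = 8.64 × 74.9 = 647.136 mm·m/s
Outflow: F_out = 5.19 × 33.4 = 173.346 mm·m/s
Steady-state rate R = (F_in − F_out)/L = (647.136 − 173.346) / 104000 m = 4.556e-03 mm/s.
R = 4.556e-03 × 3600 = 16.4 mm/hr.
Over 3.3 h: total = 16.4 × 3.3 = 54.12 ≈ 54 mm.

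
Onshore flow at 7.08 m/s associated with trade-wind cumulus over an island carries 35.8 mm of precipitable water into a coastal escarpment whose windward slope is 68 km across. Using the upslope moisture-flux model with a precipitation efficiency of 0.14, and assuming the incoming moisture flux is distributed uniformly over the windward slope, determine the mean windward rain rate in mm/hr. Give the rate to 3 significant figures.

Incoming column moisture flux per unit ridge length: F = V × PW = 7.08 × 35.8 = 253.464 mm·m/s.
Spread over the 68 km slope with efficiency ε = 0.14: R = ε·F/W = 0.14 × 253.464 / 68000 m = 5.218e-04 mm/s.
R = 5.218e-04 × 3600 = 1.88 mm/hr.

R ≈ 1.88 mm/hr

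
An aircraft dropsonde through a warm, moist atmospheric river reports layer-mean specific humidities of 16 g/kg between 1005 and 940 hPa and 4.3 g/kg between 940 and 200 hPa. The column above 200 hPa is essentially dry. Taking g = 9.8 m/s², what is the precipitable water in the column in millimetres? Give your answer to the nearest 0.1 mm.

Precipitable water is the column-integrated vapour mass per unit area: PW = (1/g) Σ q̄ Δp, with q in kg/kg and Δp in Pa (1 kg/m² of water = 1 mm).
Layer 1005–940 hPa: Δp = 65 hPa = 6500 Pa, q̄ = 0.016 kg/kg → 0.016 × 6500 / 9.8 = 10.61 mm
Layer 940–200 hPa: Δp = 740 hPa = 74000 Pa, q̄ = 0.0043 kg/kg → 0.0043 × 74000 / 9.8 = 32.47 mm
PW = 10.61 + 32.47 = 43.08 ≈ 43.1 mm.

PW ≈ 43.1 mm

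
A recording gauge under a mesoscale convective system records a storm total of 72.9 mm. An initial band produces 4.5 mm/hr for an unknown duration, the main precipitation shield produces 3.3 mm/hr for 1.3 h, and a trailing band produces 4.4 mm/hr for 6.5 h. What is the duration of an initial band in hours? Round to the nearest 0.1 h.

Known phases: 3.3 × 1.3 + 4.4 × 6.5 = 4.29 + 28.6 = 32.89 mm.
Remaining depth = 72.9 − 32.89 = 40.01 mm.
Duration = 40.01 / 4.5 = 8.9 h.

duration ≈ 8.9 h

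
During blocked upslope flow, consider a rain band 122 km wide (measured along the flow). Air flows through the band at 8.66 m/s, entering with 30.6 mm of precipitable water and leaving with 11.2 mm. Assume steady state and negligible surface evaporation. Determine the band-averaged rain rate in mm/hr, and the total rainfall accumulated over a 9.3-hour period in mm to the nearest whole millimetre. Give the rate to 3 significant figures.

Column moisture flux per unit crosswind length is F = V × PW.
Inflow: F_in = 8.66 × 30.6 = 264.996 mm·m/s
Outflow: F_out = 8.66 × 11.2 = 96.992 mm·m/s
Steady-state rate R = (F_in − F_out)/L = (264.996 − 96.992) / 122000 m = 1.377e-03 mm/s.
R = 1.377e-03 × 3600 = 4.96 mm/hr.
Over 9.3 h: total = 4.96 × 9.3 = 46.128 ≈ 46 mm.

R ≈ 4.96 mm/hr; total ≈ 46 mm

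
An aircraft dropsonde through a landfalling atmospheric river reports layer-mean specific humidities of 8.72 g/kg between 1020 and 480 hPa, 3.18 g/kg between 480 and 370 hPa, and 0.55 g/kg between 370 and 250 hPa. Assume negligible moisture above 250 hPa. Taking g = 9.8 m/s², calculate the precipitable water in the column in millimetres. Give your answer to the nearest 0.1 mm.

Precipitable water is the column-integrated vapour mass per unit area: PW = (1/g) Σ q̄ Δp, with q in kg/kg and Δp in Pa (1 kg/m² of water = 1 mm).
Layer 1020–480 hPa: Δp = 540 hPa = 54000 Pa, q̄ = 0.00872 kg/kg → 0.00872 × 54000 / 9.8 = 48.05 mm
Layer 480–370 hPa: Δp = 110 hPa = 11000 Pa, q̄ = 0.00318 kg/kg → 0.00318 × 11000 / 9.8 = 3.57 mm
Layer 370–250 hPa: Δp = 120 hPa = 12000 Pa, q̄ = 0.00055 kg/kg → 0.00055 × 12000 / 9.8 = 0.67 mm
PW = 48.05 + 3.57 + 0.67 = 52.29 ≈ 52.3 mm.

PW ≈ 52.3 mm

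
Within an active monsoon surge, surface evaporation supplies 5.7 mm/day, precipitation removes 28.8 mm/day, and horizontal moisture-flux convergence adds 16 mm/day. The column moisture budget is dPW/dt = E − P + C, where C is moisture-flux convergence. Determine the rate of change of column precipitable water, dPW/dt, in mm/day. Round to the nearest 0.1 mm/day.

dPW/dt ≈ -7.1 mm/day

dPW/dt = E − P + C = 5.7 − 28.8 + (16) = -7.1 mm/day.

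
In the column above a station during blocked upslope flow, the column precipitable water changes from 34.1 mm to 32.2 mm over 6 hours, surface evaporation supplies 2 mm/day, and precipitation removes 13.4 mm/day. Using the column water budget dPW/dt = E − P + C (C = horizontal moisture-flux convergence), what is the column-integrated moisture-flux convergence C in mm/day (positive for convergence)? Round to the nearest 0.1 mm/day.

dPW/dt = (32.2 − 34.1) mm / (6/24 day) = -7.600 mm/day.
C = dPW/dt − E + P = (-7.600) − 2 + 13.4 = 3.8 mm/day.

C ≈ 3.8 mm/day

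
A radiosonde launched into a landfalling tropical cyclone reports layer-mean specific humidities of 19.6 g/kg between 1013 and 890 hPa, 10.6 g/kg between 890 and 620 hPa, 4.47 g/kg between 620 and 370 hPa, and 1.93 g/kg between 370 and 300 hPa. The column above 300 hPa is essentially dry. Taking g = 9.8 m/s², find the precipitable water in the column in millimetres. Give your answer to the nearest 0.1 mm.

PW ≈ 66.6 mm

Precipitable water is the column-integrated vapour mass per unit area: PW = (1/g) Σ q̄ Δp, with q in kg/kg and Δp in Pa (1 kg/m² of water = 1 mm).
Layer 1013–890 hPa: Δp = 123 hPa = 12300 Pa, q̄ = 0.0196 kg/kg → 0.0196 × 12300 / 9.8 = 24.60 mm
Layer 890–620 hPa: Δp = 270 hPa = 27000 Pa, q̄ = 0.0106 kg/kg → 0.0106 × 27000 / 9.8 = 29.20 mm
Layer 620–370 hPa: Δp = 250 hPa = 25000 Pa, q̄ = 0.00447 kg/kg → 0.00447 × 25000 / 9.8 = 11.40 mm
Layer 370–300 hPa: Δp = 70 hPa = 7000 Pa, q̄ = 0.00193 kg/kg → 0.00193 × 7000 / 9.8 = 1.38 mm
PW = 24.60 + 29.20 + 11.40 + 1.38 = 66.58 ≈ 66.6 mm.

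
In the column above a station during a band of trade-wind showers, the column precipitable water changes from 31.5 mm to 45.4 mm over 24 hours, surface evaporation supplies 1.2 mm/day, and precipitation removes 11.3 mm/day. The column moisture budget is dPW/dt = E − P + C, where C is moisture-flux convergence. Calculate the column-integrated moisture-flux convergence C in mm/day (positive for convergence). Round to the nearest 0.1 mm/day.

C ≈ 24.0 mm/day

dPW/dt = (45.4 − 31.5) mm / (24/24 day) = +13.900 mm/day.
C = dPW/dt − E + P = (+13.900) − 1.2 + 11.3 = 24.0 mm/day.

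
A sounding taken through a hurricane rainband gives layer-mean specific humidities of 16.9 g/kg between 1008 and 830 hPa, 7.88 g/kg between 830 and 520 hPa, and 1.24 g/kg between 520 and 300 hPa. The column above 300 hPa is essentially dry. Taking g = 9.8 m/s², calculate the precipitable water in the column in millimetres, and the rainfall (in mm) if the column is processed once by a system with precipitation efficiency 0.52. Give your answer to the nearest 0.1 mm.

PW ≈ 58.4 mm; rainfall ≈ 30.4 mm

Precipitable water is the column-integrated vapour mass per unit area: PW = (1/g) Σ q̄ Δp, with q in kg/kg and Δp in Pa (1 kg/m² of water = 1 mm).
Layer 1008–830 hPa: Δp = 178 hPa = 17800 Pa, q̄ = 0.0169 kg/kg → 0.0169 × 17800 / 9.8 = 30.70 mm
Layer 830–520 hPa: Δp = 310 hPa = 31000 Pa, q̄ = 0.00788 kg/kg → 0.00788 × 31000 / 9.8 = 24.93 mm
Layer 520–300 hPa: Δp = 220 hPa = 22000 Pa, q̄ = 0.00124 kg/kg → 0.00124 × 22000 / 9.8 = 2.78 mm
PW = 30.70 + 24.93 + 2.78 = 58.41 ≈ 58.4 mm.
Rainfall = ε × PW = 0.52 × 58.4 = 30.4 mm.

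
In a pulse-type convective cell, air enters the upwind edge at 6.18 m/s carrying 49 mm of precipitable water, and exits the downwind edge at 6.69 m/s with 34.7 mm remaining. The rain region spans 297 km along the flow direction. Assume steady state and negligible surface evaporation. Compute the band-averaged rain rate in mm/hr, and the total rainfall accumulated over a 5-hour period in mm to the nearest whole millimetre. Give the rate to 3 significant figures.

Column moisture flux per unit crosswind length is F = V × PW.
Inflow: F_in = 6.18 × 49 = 302.82 mm·m/s
Outflow: F_out = 6.69 × 34.7 = 232.143 mm·m/s
Steady-state rate R = (F_in − F_out)/L = (302.82 − 232.143) / 297000 m = 2.380e-04 mm/s.
R = 2.380e-04 × 3600 = 0.857 mm/hr.
Over 5 h: total = 0.857 × 5 = 4.285 ≈ 4 mm.

R ≈ 0.857 mm/hr; total ≈ 4 mm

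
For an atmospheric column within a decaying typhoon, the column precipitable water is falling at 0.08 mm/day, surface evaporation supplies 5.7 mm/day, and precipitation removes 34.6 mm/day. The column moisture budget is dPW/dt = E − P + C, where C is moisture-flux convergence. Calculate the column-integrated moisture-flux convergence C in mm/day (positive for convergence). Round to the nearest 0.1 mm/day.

C ≈ 28.8 mm/day

dPW/dt = -0.08 mm/day.
C = dPW/dt − E + P = (-0.08) − 5.7 + 34.6 = 28.8 mm/day.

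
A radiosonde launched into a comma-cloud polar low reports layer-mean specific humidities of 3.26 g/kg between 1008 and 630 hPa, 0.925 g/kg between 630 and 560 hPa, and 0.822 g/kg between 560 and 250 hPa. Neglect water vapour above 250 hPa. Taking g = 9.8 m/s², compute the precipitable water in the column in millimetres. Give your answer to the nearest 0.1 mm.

PW ≈ 15.8 mm

Precipitable water is the column-integrated vapour mass per unit area: PW = (1/g) Σ q̄ Δp, with q in kg/kg and Δp in Pa (1 kg/m² of water = 1 mm).
Layer 1008–630 hPa: Δp = 378 hPa = 37800 Pa, q̄ = 0.00326 kg/kg → 0.00326 × 37800 / 9.8 = 12.57 mm
Layer 630–560 hPa: Δp = 70 hPa = 7000 Pa, q̄ = 0.000925 kg/kg → 0.000925 × 7000 / 9.8 = 0.66 mm
Layer 560–250 hPa: Δp = 310 hPa = 31000 Pa, q̄ = 0.000822 kg/kg → 0.000822 × 31000 / 9.8 = 2.60 mm
PW = 12.57 + 0.66 + 2.60 = 15.83 ≈ 15.8 mm.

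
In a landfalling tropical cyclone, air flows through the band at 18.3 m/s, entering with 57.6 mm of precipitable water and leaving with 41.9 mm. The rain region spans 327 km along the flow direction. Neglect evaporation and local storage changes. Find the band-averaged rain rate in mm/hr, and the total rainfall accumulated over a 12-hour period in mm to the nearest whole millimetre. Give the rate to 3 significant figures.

Column moisture flux per unit crosswind length is F = V × PW.
Inflow: F_in = 18.3 × 57.6 = 1054.08 mm·m/s
Outflow: F_out = 18.3 × 41.9 = 766.77 mm·m/s
Steady-state rate R = (F_in − F_out)/L = (1054.08 − 766.77) / 327000 m = 8.786e-04 mm/s.
R = 8.786e-04 × 3600 = 3.16 mm/hr.
Over 12 h: total = 3.16 × 12 = 37.92 ≈ 38 mm.

R ≈ 3.16 mm/hr; total ≈ 38 mm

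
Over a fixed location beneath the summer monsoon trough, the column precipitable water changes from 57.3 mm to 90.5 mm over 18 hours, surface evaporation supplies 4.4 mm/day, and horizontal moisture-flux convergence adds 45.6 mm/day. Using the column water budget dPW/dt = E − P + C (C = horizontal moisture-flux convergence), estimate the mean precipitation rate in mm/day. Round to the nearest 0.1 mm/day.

P ≈ 5.7 mm/day

dPW/dt = (90.5 − 57.3) mm / (18/24 day) = +44.267 mm/day.
P = E + C − dPW/dt = 4.4 + (45.6) − (+44.267) = 5.7 mm/day.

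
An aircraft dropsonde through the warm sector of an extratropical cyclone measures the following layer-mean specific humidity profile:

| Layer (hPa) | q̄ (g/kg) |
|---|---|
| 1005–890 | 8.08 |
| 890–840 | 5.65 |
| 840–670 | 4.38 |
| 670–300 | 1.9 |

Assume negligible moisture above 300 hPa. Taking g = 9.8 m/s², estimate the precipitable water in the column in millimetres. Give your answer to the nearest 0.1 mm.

PW ≈ 27.1 mm

Precipitable water is the column-integrated vapour mass per unit area: PW = (1/g) Σ q̄ Δp, with q in kg/kg and Δp in Pa (1 kg/m² of water = 1 mm).
Layer 1005–890 hPa: Δp = 115 hPa = 11500 Pa, q̄ = 0.00808 kg/kg → 0.00808 × 11500 / 9.8 = 9.48 mm
Layer 890–840 hPa: Δp = 50 hPa = 5000 Pa, q̄ = 0.00565 kg/kg → 0.00565 × 5000 / 9.8 = 2.88 mm
Layer 840–670 hPa: Δp = 170 hPa = 17000 Pa, q̄ = 0.00438 kg/kg → 0.00438 × 17000 / 9.8 = 7.60 mm
Layer 670–300 hPa: Δp = 370 hPa = 37000 Pa, q̄ = 0.0019 kg/kg → 0.0019 × 37000 / 9.8 = 7.17 mm
PW = 9.48 + 2.88 + 7.60 + 7.17 = 27.13 ≈ 27.1 mm.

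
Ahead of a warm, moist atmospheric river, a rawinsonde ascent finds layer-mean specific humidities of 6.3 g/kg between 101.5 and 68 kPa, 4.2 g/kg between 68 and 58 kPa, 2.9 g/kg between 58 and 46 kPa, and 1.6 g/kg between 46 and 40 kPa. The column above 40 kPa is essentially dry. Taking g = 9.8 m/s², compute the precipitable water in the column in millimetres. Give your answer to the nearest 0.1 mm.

Precipitable water is the column-integrated vapour mass per unit area: PW = (1/g) Σ q̄ Δp, with q in kg/kg and Δp in Pa (1 kg/m² of water = 1 mm).
Layer 101.5–68 kPa: Δp = 335 hPa = 33500 Pa, q̄ = 0.0063 kg/kg → 0.0063 × 33500 / 9.8 = 21.54 mm
Layer 68–58 kPa: Δp = 100 hPa = 10000 Pa, q̄ = 0.0042 kg/kg → 0.0042 × 10000 / 9.8 = 4.29 mm
Layer 58–46 kPa: Δp = 120 hPa = 12000 Pa, q̄ = 0.0029 kg/kg → 0.0029 × 12000 / 9.8 = 3.55 mm
Layer 46–40 kPa: Δp = 60 hPa = 6000 Pa, q̄ = 0.0016 kg/kg → 0.0016 × 6000 / 9.8 = 0.98 mm
PW = 21.54 + 4.29 + 3.55 + 0.98 = 30.36 ≈ 30.4 mm.

PW ≈ 30.4 mm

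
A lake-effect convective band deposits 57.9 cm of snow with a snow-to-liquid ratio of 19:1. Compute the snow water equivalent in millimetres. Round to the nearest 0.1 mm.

SWE ≈ 30.5 mm

SWE = snow depth / ratio = 57.9 cm / 19 = 3.047 cm = 30.5 mm.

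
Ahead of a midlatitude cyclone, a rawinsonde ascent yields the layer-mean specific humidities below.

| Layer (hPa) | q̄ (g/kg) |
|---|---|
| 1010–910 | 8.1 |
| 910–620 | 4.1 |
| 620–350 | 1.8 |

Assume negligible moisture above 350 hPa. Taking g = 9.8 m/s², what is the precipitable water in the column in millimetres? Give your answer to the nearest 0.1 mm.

Precipitable water is the column-integrated vapour mass per unit area: PW = (1/g) Σ q̄ Δp, with q in kg/kg and Δp in Pa (1 kg/m² of water = 1 mm).
Layer 1010–910 hPa: Δp = 100 hPa = 10000 Pa, q̄ = 0.0081 kg/kg → 0.0081 × 10000 / 9.8 = 8.27 mm
Layer 910–620 hPa: Δp = 290 hPa = 29000 Pa, q̄ = 0.0041 kg/kg → 0.0041 × 29000 / 9.8 = 12.13 mm
Layer 620–350 hPa: Δp = 270 hPa = 27000 Pa, q̄ = 0.0018 kg/kg → 0.0018 × 27000 / 9.8 = 4.96 mm
PW = 8.27 + 12.13 + 4.96 = 25.36 ≈ 25.4 mm.

PW ≈ 25.4 mm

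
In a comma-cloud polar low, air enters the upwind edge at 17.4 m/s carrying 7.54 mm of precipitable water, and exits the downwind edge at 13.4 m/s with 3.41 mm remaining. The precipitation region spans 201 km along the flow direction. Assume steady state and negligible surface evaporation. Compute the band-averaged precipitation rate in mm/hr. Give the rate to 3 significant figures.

Column moisture flux per unit crosswind length is F = V × PW.
Inflow: F_in = 17.4 × 7.54 = 131.196 mm·m/s
Outflow: F_out = 13.4 × 3.41 = 45.694 mm·m/s
Steady-state rate R = (F_in − F_out)/L = (131.196 − 45.694) / 201000 m = 4.254e-04 mm/s.
R = 4.254e-04 × 3600 = 1.53 mm/hr.

R ≈ 1.53 mm/hr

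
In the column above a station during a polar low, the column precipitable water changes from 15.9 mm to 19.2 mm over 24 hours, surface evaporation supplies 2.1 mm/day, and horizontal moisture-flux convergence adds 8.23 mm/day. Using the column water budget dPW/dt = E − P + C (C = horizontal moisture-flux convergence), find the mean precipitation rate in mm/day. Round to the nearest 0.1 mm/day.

dPW/dt = (19.2 − 15.9) mm / (24/24 day) = +3.300 mm/day.
P = E + C − dPW/dt = 2.1 + (8.23) − (+3.300) = 7.0 mm/day.

P ≈ 7.0 mm/day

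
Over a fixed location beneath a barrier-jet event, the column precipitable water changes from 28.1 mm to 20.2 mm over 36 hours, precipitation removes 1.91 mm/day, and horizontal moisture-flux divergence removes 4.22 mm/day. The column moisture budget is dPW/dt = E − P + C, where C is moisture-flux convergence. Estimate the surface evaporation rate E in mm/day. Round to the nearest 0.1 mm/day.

E ≈ 0.9 mm/day

dPW/dt = (20.2 − 28.1) mm / (36/24 day) = -5.267 mm/day.
E = dPW/dt + P − C = (-5.267) + 1.91 − (-4.22) = 0.9 mm/day.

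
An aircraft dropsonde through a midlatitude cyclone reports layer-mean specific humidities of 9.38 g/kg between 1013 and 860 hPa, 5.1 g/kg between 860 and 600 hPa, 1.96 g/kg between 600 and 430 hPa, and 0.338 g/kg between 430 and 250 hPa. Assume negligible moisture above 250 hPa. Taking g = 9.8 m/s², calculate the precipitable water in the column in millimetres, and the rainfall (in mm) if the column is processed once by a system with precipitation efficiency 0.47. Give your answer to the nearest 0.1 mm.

Precipitable water is the column-integrated vapour mass per unit area: PW = (1/g) Σ q̄ Δp, with q in kg/kg and Δp in Pa (1 kg/m² of water = 1 mm).
Layer 1013–860 hPa: Δp = 153 hPa = 15300 Pa, q̄ = 0.00938 kg/kg → 0.00938 × 15300 / 9.8 = 14.64 mm
Layer 860–600 hPa: Δp = 260 hPa = 26000 Pa, q̄ = 0.0051 kg/kg → 0.0051 × 26000 / 9.8 = 13.53 mm
Layer 600–430 hPa: Δp = 170 hPa = 17000 Pa, q̄ = 0.00196 kg/kg → 0.00196 × 17000 / 9.8 = 3.40 mm
Layer 430–250 hPa: Δp = 180 hPa = 18000 Pa, q̄ = 0.000338 kg/kg → 0.000338 × 18000 / 9.8 = 0.62 mm
PW = 14.64 + 13.53 + 3.40 + 0.62 = 32.19 ≈ 32.2 mm.
Rainfall = ε × PW = 0.47 × 32.2 = 15.1 mm.

PW ≈ 32.2 mm; rainfall ≈ 15.1 mm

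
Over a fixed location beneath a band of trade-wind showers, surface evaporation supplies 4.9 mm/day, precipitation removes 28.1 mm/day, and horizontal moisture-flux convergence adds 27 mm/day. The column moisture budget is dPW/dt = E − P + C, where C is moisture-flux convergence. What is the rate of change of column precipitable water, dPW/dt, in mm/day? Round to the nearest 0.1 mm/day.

dPW/dt ≈ 3.8 mm/day

dPW/dt = E − P + C = 4.9 − 28.1 + (27) = 3.8 mm/day.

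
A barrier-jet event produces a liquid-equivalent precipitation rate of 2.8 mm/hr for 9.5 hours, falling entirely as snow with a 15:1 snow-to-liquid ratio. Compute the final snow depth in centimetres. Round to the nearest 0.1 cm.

snow depth ≈ 39.9 cm

Liquid-equivalent depth = 2.8 × 9.5 = 26.6 mm.
Snow depth = 26.6 mm × 15 = 399 mm = 39.9 cm.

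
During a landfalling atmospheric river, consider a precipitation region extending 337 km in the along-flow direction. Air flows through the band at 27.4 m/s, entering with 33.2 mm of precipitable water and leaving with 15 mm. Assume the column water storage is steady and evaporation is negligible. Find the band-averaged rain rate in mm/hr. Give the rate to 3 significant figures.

Column moisture flux per unit crosswind length is F = V × PW.
Inflow: F_in = 27.4 × 33.2 = 909.68 mm·m/s
Outflow: F_out = 27.4 × 15 = 411 mm·m/s
Steady-state rate R = (F_in − F_out)/L = (909.68 − 411) / 337000 m = 1.480e-03 mm/s.
R = 1.480e-03 × 3600 = 5.33 mm/hr.

R ≈ 5.33 mm/hr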